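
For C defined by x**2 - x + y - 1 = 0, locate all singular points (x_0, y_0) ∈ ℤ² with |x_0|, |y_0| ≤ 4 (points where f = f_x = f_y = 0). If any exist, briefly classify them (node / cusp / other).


No singular points in the scanned grid; C is smooth there.

Compute partial derivatives:
  f_x = 2*x - 1.
  f_y = 1.
f_y = 1 is a nonzero constant, so f_y never vanishes: no point (x, y) can satisfy f = f_x = f_y = 0. In particular no (x, y) ∈ {−4, ..., 4}² is singular; the curve is smooth.


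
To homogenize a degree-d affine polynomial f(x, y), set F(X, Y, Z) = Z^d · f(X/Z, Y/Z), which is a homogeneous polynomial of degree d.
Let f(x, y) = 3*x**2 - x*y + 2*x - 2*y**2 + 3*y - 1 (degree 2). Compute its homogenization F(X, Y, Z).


F(X, Y, Z) = 3*X**2 - X*Y + 2*X*Z - 2*Y**2 + 3*Y*Z - Z**2

deg(f) = 2.
Substitute x = X/Z, y = Y/Z into f, then multiply by Z^2.
  monomial 3·x^2·y^0 ↦ 3·X^2·Y^0·Z^0.
  monomial -1·x^1·y^1 ↦ -1·X^1·Y^1·Z^0.
  monomial 2·x^1·y^0 ↦ 2·X^1·Y^0·Z^1.
  monomial -2·x^0·y^2 ↦ -2·X^0·Y^2·Z^0.
  monomial 3·x^0·y^1 ↦ 3·X^0·Y^1·Z^1.
  monomial -1·x^0·y^0 ↦ -1·X^0·Y^0·Z^2.
Collecting: F(X, Y, Z) = 3*X**2 - X*Y + 2*X*Z - 2*Y**2 + 3*Y*Z - Z**2.


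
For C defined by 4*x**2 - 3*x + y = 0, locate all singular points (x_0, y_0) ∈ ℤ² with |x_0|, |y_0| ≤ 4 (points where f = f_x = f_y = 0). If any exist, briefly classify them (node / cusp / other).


No singular points in the scanned grid; C is smooth there.

Compute partial derivatives:
  f_x = 8*x - 3.
  f_y = 1.
f_y = 1 is a nonzero constant, so f_y never vanishes: no point (x, y) can satisfy f = f_x = f_y = 0. In particular no (x, y) ∈ {−4, ..., 4}² is singular; the curve is smooth.


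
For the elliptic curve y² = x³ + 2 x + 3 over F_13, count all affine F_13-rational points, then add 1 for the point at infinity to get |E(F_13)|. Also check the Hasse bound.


Affine points = {(0, 4), (0, 9), (3, 6), (3, 7), (4, 6), (4, 7), (6, 6), (6, 7), (7, 3), (7, 10), (9, 3), (9, 10), (10, 3), (10, 10), (11, 2), (11, 11), (12, 0)}; affine count = 17; |E(F_13)| = 18.

Discriminant check: Δ ∝ 4a³ + 27b² = 4·2³ + 27·3² = 4·8 + 27·9 ≡ 2 (mod 13). Nonzero ⇒ E is nonsingular.
For each x ∈ F_13, compute rhs = x³ + 2·x + 3 mod 13, then count y ∈ F_13 with y² ≡ rhs.
  x = 0: rhs = 3, matching y values: 4, 9 (2 points).
  x = 1: rhs = 6, matching y values: none (0 points).
  x = 2: rhs = 2, matching y values: none (0 points).
  x = 3: rhs = 10, matching y values: 6, 7 (2 points).
  x = 4: rhs = 10, matching y values: 6, 7 (2 points).
  x = 5: rhs = 8, matching y values: none (0 points).
  x = 6: rhs = 10, matching y values: 6, 7 (2 points).
  x = 7: rhs = 9, matching y values: 3, 10 (2 points).
  x = 8: rhs = 11, matching y values: none (0 points).
  x = 9: rhs = 9, matching y values: 3, 10 (2 points).
  x = 10: rhs = 9, matching y values: 3, 10 (2 points).
  x = 11: rhs = 4, matching y values: 2, 11 (2 points).
  x = 12: rhs = 0, matching y values: 0 (1 points).
Total affine count: 17.
Full point count |E(F_13)| = 17 + 1 = 18.
Hasse bound: |18 − (13+1)| = |4| = 4 ≤ 2√13 ≈ 7.2111 ✓.


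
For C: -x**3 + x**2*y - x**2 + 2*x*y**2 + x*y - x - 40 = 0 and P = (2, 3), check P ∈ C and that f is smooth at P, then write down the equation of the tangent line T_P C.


Tangent line at P: 16*x + 30*y - 122 = 0.

Step 1: f(2, 3) = 0, so P lies on C.
Step 2: partial derivatives
  f_x(x, y) = -3*x**2 + 2*x*y - 2*x + 2*y**2 + y - 1, f_y(x, y) = x**2 + 4*x*y + x.
  f_x(P) = 16, f_y(P) = 30 (gradient nonzero, so P is smooth).
Step 3: tangent line at P: 16·(x − 2) + 30·(y − 3) = 0.
Expanding: 16*x + 30*y - 122 = 0.


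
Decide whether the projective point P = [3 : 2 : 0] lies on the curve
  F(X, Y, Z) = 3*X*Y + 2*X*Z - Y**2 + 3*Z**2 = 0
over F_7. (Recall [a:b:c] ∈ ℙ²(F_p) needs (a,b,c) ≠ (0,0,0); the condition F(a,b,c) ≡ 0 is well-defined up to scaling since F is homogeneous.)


F(3,2,0) ≡ 0 (mod 7); P is on the curve.

Evaluate F(3, 2, 0) term-by-term (mod 7).
  3*X*Y ↦ 3·3·2·1 = 18
  2*X*Z ↦ 2·3·1·0 = 0
  -Y**2 ↦ -1·1·4·1 = -4
  3*Z**2 ↦ 3·1·1·0 = 0
Sum: F(3, 2, 0) = (18) + (0) + (-4) + (0) = 14.
Reducing mod 7: 14 ≡ 0 (mod 7).
Since F(a, b, c) ≡ 0 (mod 7), P lies on the curve.


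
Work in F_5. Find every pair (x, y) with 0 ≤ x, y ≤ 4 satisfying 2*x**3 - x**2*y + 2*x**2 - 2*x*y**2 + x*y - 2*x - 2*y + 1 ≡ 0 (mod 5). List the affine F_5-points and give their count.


Affine F_5-points: {(0, 3)}; count = 1.

For each of the 25 pairs (x, y) ∈ F_5², evaluate f(x, y) mod 5. Record the zeros.
  x = 0: [0↦1, 1↦4, 2↦2, 3↦0, 4↦3]  zeros at y ∈ {3}
  x = 1: [0↦3, 1↦4, 2↦1, 3↦4, 4↦3]  zeros at y ∈ ∅
  x = 2: [0↦1, 1↦3, 2↦2, 3↦3, 4↦1]  zeros at y ∈ ∅
  x = 3: [0↦2, 1↦3, 2↦2, 3↦4, 4↦4]  zeros at y ∈ ∅
  x = 4: [0↦3, 1↦1, 2↦3, 3↦4, 4↦4]  zeros at y ∈ ∅
Collecting zeros: affine points = {(0, 3)}.
Total count |C(F_5)_aff| = 1.


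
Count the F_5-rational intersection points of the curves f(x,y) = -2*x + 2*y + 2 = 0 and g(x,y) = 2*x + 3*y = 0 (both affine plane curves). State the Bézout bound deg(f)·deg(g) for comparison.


Common zeros: ∅; count = 0; Bézout bound = 1.

deg(f) = 1, deg(g) = 1, so Bézout bound = 1.
Scan x ∈ F_5. For each x, list the y ∈ F_5 with f(x, y) ≡ 0 and those with g(x, y) ≡ 0 (mod 5); the common zeros in that column are the intersection.
  x = 0: f ≡ 0 at y ∈ {4}; g ≡ 0 at y ∈ {0}; common: ∅.
  x = 1: f ≡ 0 at y ∈ {0}; g ≡ 0 at y ∈ {1}; common: ∅.
  x = 2: f ≡ 0 at y ∈ {1}; g ≡ 0 at y ∈ {2}; common: ∅.
  x = 3: f ≡ 0 at y ∈ {2}; g ≡ 0 at y ∈ {3}; common: ∅.
  x = 4: f ≡ 0 at y ∈ {3}; g ≡ 0 at y ∈ {4}; common: ∅.
Collecting: common zeros = ∅, so the count is 0.
Comparison with the Bézout bound: 0 ≤ 1 = deg(f)·deg(g), as expected for curves with no common component (the affine F_5-count falls short of the bound because intersections may lie at infinity, over extension fields, or carry multiplicity).


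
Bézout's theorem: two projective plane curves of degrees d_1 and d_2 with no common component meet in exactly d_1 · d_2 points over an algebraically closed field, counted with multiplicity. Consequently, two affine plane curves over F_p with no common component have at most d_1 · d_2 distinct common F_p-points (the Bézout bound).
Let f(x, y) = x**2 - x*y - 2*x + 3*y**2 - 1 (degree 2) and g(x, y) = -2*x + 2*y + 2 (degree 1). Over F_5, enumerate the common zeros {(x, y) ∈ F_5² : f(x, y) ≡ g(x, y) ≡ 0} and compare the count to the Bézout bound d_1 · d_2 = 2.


Common zeros: {(2, 1)}; count = 1; Bézout bound = 2.

deg(f) = 2, deg(g) = 1, so Bézout bound = 2.
Scan x ∈ F_5. For each x, list the y ∈ F_5 with f(x, y) ≡ 0 and those with g(x, y) ≡ 0 (mod 5); the common zeros in that column are the intersection.
  x = 0: f ≡ 0 at y ∈ ∅; g ≡ 0 at y ∈ {4}; common: ∅.
  x = 1: f ≡ 0 at y ∈ {1}; g ≡ 0 at y ∈ {0}; common: ∅.
  x = 2: f ≡ 0 at y ∈ {1, 3}; g ≡ 0 at y ∈ {1}; common: {1}.
  x = 3: f ≡ 0 at y ∈ {3}; g ≡ 0 at y ∈ {2}; common: ∅.
  x = 4: f ≡ 0 at y ∈ ∅; g ≡ 0 at y ∈ {3}; common: ∅.
Collecting: common zeros = {(2, 1)}, so the count is 1.
Comparison with the Bézout bound: 1 ≤ 2 = deg(f)·deg(g), as expected for curves with no common component (the affine F_5-count falls short of the bound because intersections may lie at infinity, over extension fields, or carry multiplicity).


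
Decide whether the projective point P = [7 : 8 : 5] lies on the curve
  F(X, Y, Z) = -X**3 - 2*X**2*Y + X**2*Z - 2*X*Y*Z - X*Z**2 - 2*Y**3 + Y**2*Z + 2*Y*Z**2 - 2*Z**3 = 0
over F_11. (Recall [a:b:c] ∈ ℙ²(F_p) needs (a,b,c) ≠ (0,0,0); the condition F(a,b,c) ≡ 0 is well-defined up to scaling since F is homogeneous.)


F(7,8,5) ≡ 7 (mod 11); P is NOT on the curve.

Evaluate F(7, 8, 5) term-by-term (mod 11).
  -X**3 ↦ -1·343·1·1 = -343
  -2*X**2*Y ↦ -2·49·8·1 = -784
  X**2*Z ↦ 1·49·1·5 = 245
  -2*X*Y*Z ↦ -2·7·8·5 = -560
  -X*Z**2 ↦ -1·7·1·25 = -175
  -2*Y**3 ↦ -2·1·512·1 = -1024
  Y**2*Z ↦ 1·1·64·5 = 320
  2*Y*Z**2 ↦ 2·1·8·25 = 400
  -2*Z**3 ↦ -2·1·1·125 = -250
Sum: F(7, 8, 5) = (-343) + (-784) + (245) + (-560) + (-175) + (-1024) + (320) + (400) + (-250) = -2171.
Reducing mod 11: -2171 ≡ 7 (mod 11).
Since F(a, b, c) ≡ 7 ≠ 0 (mod 11), P does NOT lie on the curve.


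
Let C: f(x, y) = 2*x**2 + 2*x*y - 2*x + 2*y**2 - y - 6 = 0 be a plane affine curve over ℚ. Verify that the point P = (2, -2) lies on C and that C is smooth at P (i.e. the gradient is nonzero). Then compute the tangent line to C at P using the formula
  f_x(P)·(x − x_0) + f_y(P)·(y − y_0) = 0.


Tangent line at P: 2*x - 5*y - 14 = 0.

Step 1: f(2, -2) = 0, so P lies on C.
Step 2: partial derivatives
  f_x(x, y) = 4*x + 2*y - 2, f_y(x, y) = 2*x + 4*y - 1.
  f_x(P) = 2, f_y(P) = -5 (gradient nonzero, so P is smooth).
Step 3: tangent line at P: 2·(x − 2) + -5·(y − -2) = 0.
Expanding: 2*x - 5*y - 14 = 0.


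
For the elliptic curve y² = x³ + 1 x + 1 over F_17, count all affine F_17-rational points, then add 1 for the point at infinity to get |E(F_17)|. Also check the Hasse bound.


Affine points = {(0, 1), (0, 16), (4, 1), (4, 16), (6, 6), (6, 11), (9, 5), (9, 12), (10, 5), (10, 12), (11, 0), (13, 1), (13, 16), (15, 5), (15, 12), (16, 4), (16, 13)}; affine count = 17; |E(F_17)| = 18.

Discriminant check: Δ ∝ 4a³ + 27b² = 4·1³ + 27·1² = 4·1 + 27·1 ≡ 14 (mod 17). Nonzero ⇒ E is nonsingular.
For each x ∈ F_17, compute rhs = x³ + 1·x + 1 mod 17, then count y ∈ F_17 with y² ≡ rhs.
  x = 0: rhs = 1, matching y values: 1, 16 (2 points).
  x = 1: rhs = 3, matching y values: none (0 points).
  x = 2: rhs = 11, matching y values: none (0 points).
  x = 3: rhs = 14, matching y values: none (0 points).
  x = 4: rhs = 1, matching y values: 1, 16 (2 points).
  x = 5: rhs = 12, matching y values: none (0 points).
  x = 6: rhs = 2, matching y values: 6, 11 (2 points).
  x = 7: rhs = 11, matching y values: none (0 points).
  x = 8: rhs = 11, matching y values: none (0 points).
  x = 9: rhs = 8, matching y values: 5, 12 (2 points).
  x = 10: rhs = 8, matching y values: 5, 12 (2 points).
  x = 11: rhs = 0, matching y values: 0 (1 points).
  x = 12: rhs = 7, matching y values: none (0 points).
  x = 13: rhs = 1, matching y values: 1, 16 (2 points).
  x = 14: rhs = 5, matching y values: none (0 points).
  x = 15: rhs = 8, matching y values: 5, 12 (2 points).
  x = 16: rhs = 16, matching y values: 4, 13 (2 points).
Total affine count: 17.
Full point count |E(F_17)| = 17 + 1 = 18.
Hasse bound: |18 − (17+1)| = |0| = 0 ≤ 2√17 ≈ 8.2462 ✓.


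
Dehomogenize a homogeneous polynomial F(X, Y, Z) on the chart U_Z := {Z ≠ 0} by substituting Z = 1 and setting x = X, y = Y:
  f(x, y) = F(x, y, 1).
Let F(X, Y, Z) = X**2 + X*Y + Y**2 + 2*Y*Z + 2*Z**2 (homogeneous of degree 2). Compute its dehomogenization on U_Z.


f(x, y) = x**2 + x*y + y**2 + 2*y + 2

On U_Z we set Z = 1. Each monomial c·X^i·Y^j·Z^k in F becomes c·x^i·y^j·1^k = c·x^i·y^j.
Substituting Z = 1: F(X, Y, 1) = x**2 + x*y + y**2 + 2*y + 2.
Note: deg(f) ≤ deg(F) = 2; strict inequality happens when F is divisible by Z (lost terms).


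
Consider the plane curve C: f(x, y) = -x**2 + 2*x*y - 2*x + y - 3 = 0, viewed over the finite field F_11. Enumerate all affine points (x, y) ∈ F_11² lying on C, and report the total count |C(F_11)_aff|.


Affine F_11-points: {(0, 3), (1, 2), (2, 0), (3, 1), (4, 3), (6, 9), (7, 0), (8, 1), (9, 10), (10, 9)}; count = 10.

For each of the 121 pairs (x, y) ∈ F_11², evaluate f(x, y) mod 11. Record the zeros.
  x = 0: [0↦8, 1↦9, 2↦10, 3↦0, 4↦1, 5↦2, 6↦3, 7↦4, 8↦5, 9↦6, 10↦7]  zeros at y ∈ {3}
  x = 1: [0↦5, 1↦8, 2↦0, 3↦3, 4↦6, 5↦9, 6↦1, 7↦4, 8↦7, 9↦10, 10↦2]  zeros at y ∈ {2}
  x = 2: [0↦0, 1↦5, 2↦10, 3↦4, 4↦9, 5↦3, 6↦8, 7↦2, 8↦7, 9↦1, 10↦6]  zeros at y ∈ {0}
  x = 3: [0↦4, 1↦0, 2↦7, 3↦3, 4↦10, 5↦6, 6↦2, 7↦9, 8↦5, 9↦1, 10↦8]  zeros at y ∈ {1}
  x = 4: [0↦6, 1↦4, 2↦2, 3↦0, 4↦9, 5↦7, 6↦5, 7↦3, 8↦1, 9↦10, 10↦8]  zeros at y ∈ {3}
  x = 5: [0↦6, 1↦6, 2↦6, 3↦6, 4↦6, 5↦6, 6↦6, 7↦6, 8↦6, 9↦6, 10↦6]  zeros at y ∈ ∅
  x = 6: [0↦4, 1↦6, 2↦8, 3↦10, 4↦1, 5↦3, 6↦5, 7↦7, 8↦9, 9↦0, 10↦2]  zeros at y ∈ {9}
  x = 7: [0↦0, 1↦4, 2↦8, 3↦1, 4↦5, 5↦9, 6↦2, 7↦6, 8↦10, 9↦3, 10↦7]  zeros at y ∈ {0}
  x = 8: [0↦5, 1↦0, 2↦6, 3↦1, 4↦7, 5↦2, 6↦8, 7↦3, 8↦9, 9↦4, 10↦10]  zeros at y ∈ {1}
  x = 9: [0↦8, 1↦5, 2↦2, 3↦10, 4↦7, 5↦4, 6↦1, 7↦9, 8↦6, 9↦3, 10↦0]  zeros at y ∈ {10}
  x = 10: [0↦9, 1↦8, 2↦7, 3↦6, 4↦5, 5↦4, 6↦3, 7↦2, 8↦1, 9↦0, 10↦10]  zeros at y ∈ {9}
Collecting zeros: affine points = {(0, 3), (1, 2), (2, 0), (3, 1), (4, 3), (6, 9), (7, 0), (8, 1), (9, 10), (10, 9)}.
Total count |C(F_11)_aff| = 10.


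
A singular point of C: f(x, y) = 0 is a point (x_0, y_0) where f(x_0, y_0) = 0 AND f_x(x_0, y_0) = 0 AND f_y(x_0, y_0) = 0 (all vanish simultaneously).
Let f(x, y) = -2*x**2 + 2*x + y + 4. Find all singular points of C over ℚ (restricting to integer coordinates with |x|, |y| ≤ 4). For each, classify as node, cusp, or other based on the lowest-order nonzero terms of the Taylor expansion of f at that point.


No singular points in the scanned grid; C is smooth there.

Compute partial derivatives:
  f_x = 2 - 4*x.
  f_y = 1.
f_y = 1 is a nonzero constant, so f_y never vanishes: no point (x, y) can satisfy f = f_x = f_y = 0. In particular no (x, y) ∈ {−4, ..., 4}² is singular; the curve is smooth.


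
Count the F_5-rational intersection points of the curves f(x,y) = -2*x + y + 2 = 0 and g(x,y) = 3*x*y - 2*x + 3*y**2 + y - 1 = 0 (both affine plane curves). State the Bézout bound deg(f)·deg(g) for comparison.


Common zeros: ∅; count = 0; Bézout bound = 2.

deg(f) = 1, deg(g) = 2, so Bézout bound = 2.
Scan x ∈ F_5. For each x, list the y ∈ F_5 with f(x, y) ≡ 0 and those with g(x, y) ≡ 0 (mod 5); the common zeros in that column are the intersection.
  x = 0: f ≡ 0 at y ∈ {3}; g ≡ 0 at y ∈ ∅; common: ∅.
  x = 1: f ≡ 0 at y ∈ {0}; g ≡ 0 at y ∈ ∅; common: ∅.
  x = 2: f ≡ 0 at y ∈ {2}; g ≡ 0 at y ∈ {0, 1}; common: ∅.
  x = 3: f ≡ 0 at y ∈ {4}; g ≡ 0 at y ∈ {2, 3}; common: ∅.
  x = 4: f ≡ 0 at y ∈ {1}; g ≡ 0 at y ∈ ∅; common: ∅.
Collecting: common zeros = ∅, so the count is 0.
Comparison with the Bézout bound: 0 ≤ 2 = deg(f)·deg(g), as expected for curves with no common component (the affine F_5-count falls short of the bound because intersections may lie at infinity, over extension fields, or carry multiplicity).


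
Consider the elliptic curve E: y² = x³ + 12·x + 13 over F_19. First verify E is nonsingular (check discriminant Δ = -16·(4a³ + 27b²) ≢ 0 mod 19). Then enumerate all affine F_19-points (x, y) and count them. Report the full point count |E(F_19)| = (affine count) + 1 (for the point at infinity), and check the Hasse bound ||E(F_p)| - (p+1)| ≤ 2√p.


Affine points = {(1, 8), (1, 11), (2, 8), (2, 11), (3, 0), (4, 7), (4, 12), (6, 4), (6, 15), (12, 2), (12, 17), (16, 8), (16, 11), (17, 0), (18, 0)}; affine count = 15; |E(F_19)| = 16.

Discriminant check: Δ ∝ 4a³ + 27b² = 4·12³ + 27·13² = 4·1728 + 27·169 ≡ 18 (mod 19). Nonzero ⇒ E is nonsingular.
For each x ∈ F_19, compute rhs = x³ + 12·x + 13 mod 19, then count y ∈ F_19 with y² ≡ rhs.
  x = 0: rhs = 13, matching y values: none (0 points).
  x = 1: rhs = 7, matching y values: 8, 11 (2 points).
  x = 2: rhs = 7, matching y values: 8, 11 (2 points).
  x = 3: rhs = 0, matching y values: 0 (1 points).
  x = 4: rhs = 11, matching y values: 7, 12 (2 points).
  x = 5: rhs = 8, matching y values: none (0 points).
  x = 6: rhs = 16, matching y values: 4, 15 (2 points).
  x = 7: rhs = 3, matching y values: none (0 points).
  x = 8: rhs = 13, matching y values: none (0 points).
  x = 9: rhs = 14, matching y values: none (0 points).
  x = 10: rhs = 12, matching y values: none (0 points).
  x = 11: rhs = 13, matching y values: none (0 points).
  x = 12: rhs = 4, matching y values: 2, 17 (2 points).
  x = 13: rhs = 10, matching y values: none (0 points).
  x = 14: rhs = 18, matching y values: none (0 points).
  x = 15: rhs = 15, matching y values: none (0 points).
  x = 16: rhs = 7, matching y values: 8, 11 (2 points).
  x = 17: rhs = 0, matching y values: 0 (1 points).
  x = 18: rhs = 0, matching y values: 0 (1 points).
Total affine count: 15.
Full point count |E(F_19)| = 15 + 1 = 16.
Hasse bound: |16 − (19+1)| = |-4| = 4 ≤ 2√19 ≈ 8.7178 ✓.


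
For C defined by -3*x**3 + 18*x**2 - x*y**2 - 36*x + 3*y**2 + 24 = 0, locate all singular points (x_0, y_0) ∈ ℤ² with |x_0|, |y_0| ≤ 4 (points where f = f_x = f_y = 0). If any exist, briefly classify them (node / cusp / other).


Singular points: {(2, 0)}; classification: cusp.

Compute partial derivatives:
  f_x = -9*x**2 + 36*x - y**2 - 36.
  f_y = -2*x*y + 6*y.
Scan x_0 ∈ {−4, ..., 4}. For each x_0, f_y(x_0, y) is a polynomial in y; find its integer roots y ∈ {−4, ..., 4}, then test f_x and f at those candidates.
  x = -4: f_y(-4, y) = 14*y; vanishes at y ∈ {0}. (-4, 0): f_x = -324 ≠ 0.
  x = -3: f_y(-3, y) = 12*y; vanishes at y ∈ {0}. (-3, 0): f_x = -225 ≠ 0.
  x = -2: f_y(-2, y) = 10*y; vanishes at y ∈ {0}. (-2, 0): f_x = -144 ≠ 0.
  x = -1: f_y(-1, y) = 8*y; vanishes at y ∈ {0}. (-1, 0): f_x = -81 ≠ 0.
  x = 0: f_y(0, y) = 6*y; vanishes at y ∈ {0}. (0, 0): f_x = -36 ≠ 0.
  x = 1: f_y(1, y) = 4*y; vanishes at y ∈ {0}. (1, 0): f_x = -9 ≠ 0.
  x = 2: f_y(2, y) = 2*y; vanishes at y ∈ {0}. (2, 0): f_x = 0, f = 0 — SINGULAR.
  x = 3: f_y(3, y) = 0; vanishes at y ∈ {-4, -3, -2, -1, 0, 1, 2, 3, 4}. (3, -4): f_x = -25 ≠ 0; (3, -3): f_x = -18 ≠ 0; (3, -2): f_x = -13 ≠ 0; (3, -1): f_x = -10 ≠ 0; (3, 0): f_x = -9 ≠ 0; (3, 1): f_x = -10 ≠ 0; (3, 2): f_x = -13 ≠ 0; (3, 3): f_x = -18 ≠ 0; (3, 4): f_x = -25 ≠ 0.
  x = 4: f_y(4, y) = -2*y; vanishes at y ∈ {0}. (4, 0): f_x = -36 ≠ 0.
Only singular point on the grid: (2, 0).
Classify: substitute x = 2 + u, y = 0 + v and expand: f = -3*u**3 - u*v**2 + v**2.
No constant or linear terms (consistent with a singular point). Quadratic part: v**2. Cubic part: -3*u**3 - u*v**2.
The quadratic part v**2 is a perfect square, so there is a single (double) tangent line v = 0, i.e. y = 0. Restricting the cubic part to that line (v = 0) leaves -3*u**3 ≠ 0, so f is not divisible by v and the branch is v² ≈ 3*u**3 to lowest order — this is a cusp.
Classification: cusp.


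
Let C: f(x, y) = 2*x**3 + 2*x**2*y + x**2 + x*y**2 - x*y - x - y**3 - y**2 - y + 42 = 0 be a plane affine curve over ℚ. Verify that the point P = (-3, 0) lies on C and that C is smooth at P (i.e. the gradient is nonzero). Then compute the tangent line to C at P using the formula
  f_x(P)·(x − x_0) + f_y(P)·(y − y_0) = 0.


Tangent line at P: 47*x + 20*y + 141 = 0.

Step 1: f(-3, 0) = 0, so P lies on C.
Step 2: partial derivatives
  f_x(x, y) = 6*x**2 + 4*x*y + 2*x + y**2 - y - 1, f_y(x, y) = 2*x**2 + 2*x*y - x - 3*y**2 - 2*y - 1.
  f_x(P) = 47, f_y(P) = 20 (gradient nonzero, so P is smooth).
Step 3: tangent line at P: 47·(x − -3) + 20·(y − 0) = 0.
Expanding: 47*x + 20*y + 141 = 0.


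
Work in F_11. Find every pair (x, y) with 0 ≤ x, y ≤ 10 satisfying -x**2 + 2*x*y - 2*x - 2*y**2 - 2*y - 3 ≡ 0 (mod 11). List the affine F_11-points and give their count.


Affine F_11-points: {(2, 0), (2, 1), (3, 6), (3, 7), (6, 8), (7, 0), (7, 6), (8, 8), (8, 10), (9, 1), (9, 7), (10, 10)}; count = 12.

For each of the 121 pairs (x, y) ∈ F_11², evaluate f(x, y) mod 11. Record the zeros.
  x = 0: [0↦8, 1↦4, 2↦7, 3↦6, 4↦1, 5↦3, 6↦1, 7↦6, 8↦7, 9↦4, 10↦8]  zeros at y ∈ ∅
  x = 1: [0↦5, 1↦3, 2↦8, 3↦9, 4↦6, 5↦10, 6↦10, 7↦6, 8↦9, 9↦8, 10↦3]  zeros at y ∈ ∅
  x = 2: [0↦0, 1↦0, 2↦7, 3↦10, 4↦9, 5↦4, 6↦6, 7↦4, 8↦9, 9↦10, 10↦7]  zeros at y ∈ {0, 1}
  x = 3: [0↦4, 1↦6, 2↦4, 3↦9, 4↦10, 5↦7, 6↦0, 7↦0, 8↦7, 9↦10, 10↦9]  zeros at y ∈ {6, 7}
  x = 4: [0↦6, 1↦10, 2↦10, 3↦6, 4↦9, 5↦8, 6↦3, 7↦5, 8↦3, 9↦8, 10↦9]  zeros at y ∈ ∅
  x = 5: [0↦6, 1↦1, 2↦3, 3↦1, 4↦6, 5↦7, 6↦4, 7↦8, 8↦8, 9↦4, 10↦7]  zeros at y ∈ ∅
  x = 6: [0↦4, 1↦1, 2↦5, 3↦5, 4↦1, 5↦4, 6↦3, 7↦9, 8↦0, 9↦9, 10↦3]  zeros at y ∈ {8}
  x = 7: [0↦0, 1↦10, 2↦5, 3↦7, 4↦5, 5↦10, 6↦0, 7↦8, 8↦1, 9↦1, 10↦8]  zeros at y ∈ {0, 6}
  x = 8: [0↦5, 1↦6, 2↦3, 3↦7, 4↦7, 5↦3, 6↦6, 7↦5, 8↦0, 9↦2, 10↦0]  zeros at y ∈ {8, 10}
  x = 9: [0↦8, 1↦0, 2↦10, 3↦5, 4↦7, 5↦5, 6↦10, 7↦0, 8↦8, 9↦1, 10↦1]  zeros at y ∈ {1, 7}
  x = 10: [0↦9, 1↦3, 2↦4, 3↦1, 4↦5, 5↦5, 6↦1, 7↦4, 8↦3, 9↦9, 10↦0]  zeros at y ∈ {10}
Collecting zeros: affine points = {(2, 0), (2, 1), (3, 6), (3, 7), (6, 8), (7, 0), (7, 6), (8, 8), (8, 10), (9, 1), (9, 7), (10, 10)}.
Total count |C(F_11)_aff| = 12.


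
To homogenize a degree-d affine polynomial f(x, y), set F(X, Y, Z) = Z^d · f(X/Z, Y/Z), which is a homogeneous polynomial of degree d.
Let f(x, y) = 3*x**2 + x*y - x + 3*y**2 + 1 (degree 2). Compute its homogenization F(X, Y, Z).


F(X, Y, Z) = 3*X**2 + X*Y - X*Z + 3*Y**2 + Z**2

deg(f) = 2.
Substitute x = X/Z, y = Y/Z into f, then multiply by Z^2.
  monomial 3·x^2·y^0 ↦ 3·X^2·Y^0·Z^0.
  monomial 1·x^1·y^1 ↦ 1·X^1·Y^1·Z^0.
  monomial -1·x^1·y^0 ↦ -1·X^1·Y^0·Z^1.
  monomial 3·x^0·y^2 ↦ 3·X^0·Y^2·Z^0.
  monomial 1·x^0·y^0 ↦ 1·X^0·Y^0·Z^2.
Collecting: F(X, Y, Z) = 3*X**2 + X*Y - X*Z + 3*Y**2 + Z**2.


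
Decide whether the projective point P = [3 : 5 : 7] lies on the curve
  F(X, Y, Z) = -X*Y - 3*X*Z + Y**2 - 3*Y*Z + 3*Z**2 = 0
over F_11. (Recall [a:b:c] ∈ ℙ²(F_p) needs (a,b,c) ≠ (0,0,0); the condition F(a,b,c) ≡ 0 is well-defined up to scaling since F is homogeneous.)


F(3,5,7) ≡ 0 (mod 11); P is on the curve.

Evaluate F(3, 5, 7) term-by-term (mod 11).
  -X*Y ↦ -1·3·5·1 = -15
  -3*X*Z ↦ -3·3·1·7 = -63
  Y**2 ↦ 1·1·25·1 = 25
  -3*Y*Z ↦ -3·1·5·7 = -105
  3*Z**2 ↦ 3·1·1·49 = 147
Sum: F(3, 5, 7) = (-15) + (-63) + (25) + (-105) + (147) = -11.
Reducing mod 11: -11 ≡ 0 (mod 11).
Since F(a, b, c) ≡ 0 (mod 11), P lies on the curve.


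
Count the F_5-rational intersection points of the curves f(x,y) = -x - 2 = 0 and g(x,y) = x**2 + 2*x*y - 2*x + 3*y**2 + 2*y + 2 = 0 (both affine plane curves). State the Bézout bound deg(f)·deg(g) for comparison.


Common zeros: {(3, 0), (3, 4)}; count = 2; Bézout bound = 2.

deg(f) = 1, deg(g) = 2, so Bézout bound = 2.
Scan x ∈ F_5. For each x, list the y ∈ F_5 with f(x, y) ≡ 0 and those with g(x, y) ≡ 0 (mod 5); the common zeros in that column are the intersection.
  x = 0: f ≡ 0 at y ∈ ∅; g ≡ 0 at y ∈ {3}; common: ∅.
  x = 1: f ≡ 0 at y ∈ ∅; g ≡ 0 at y ∈ {3, 4}; common: ∅.
  x = 2: f ≡ 0 at y ∈ ∅; g ≡ 0 at y ∈ ∅; common: ∅.
  x = 3: f ≡ 0 at y ∈ {0, 1, 2, 3, 4}; g ≡ 0 at y ∈ {0, 4}; common: {0, 4}.
  x = 4: f ≡ 0 at y ∈ ∅; g ≡ 0 at y ∈ {0}; common: ∅.
Collecting: common zeros = {(3, 0), (3, 4)}, so the count is 2.
Comparison with the Bézout bound: 2 ≤ 2 = deg(f)·deg(g), as expected for curves with no common component (the bound is attained).


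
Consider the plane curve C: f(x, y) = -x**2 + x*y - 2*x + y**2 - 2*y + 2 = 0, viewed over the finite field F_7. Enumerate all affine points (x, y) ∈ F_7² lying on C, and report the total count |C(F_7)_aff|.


Affine F_7-points: {(3, 2), (3, 4), (4, 2), (4, 3), (5, 5), (5, 6), (6, 4), (6, 6)}; count = 8.

For each of the 49 pairs (x, y) ∈ F_7², evaluate f(x, y) mod 7. Record the zeros.
  x = 0: [0↦2, 1↦1, 2↦2, 3↦5, 4↦3, 5↦3, 6↦5]  zeros at y ∈ ∅
  x = 1: [0↦6, 1↦6, 2↦1, 3↦5, 4↦4, 5↦5, 6↦1]  zeros at y ∈ ∅
  x = 2: [0↦1, 1↦2, 2↦5, 3↦3, 4↦3, 5↦5, 6↦2]  zeros at y ∈ ∅
  x = 3: [0↦1, 1↦3, 2↦0, 3↦6, 4↦0, 5↦3, 6↦1]  zeros at y ∈ {2, 4}
  x = 4: [0↦6, 1↦2, 2↦0, 3↦0, 4↦2, 5↦6, 6↦5]  zeros at y ∈ {2, 3}
  x = 5: [0↦2, 1↦6, 2↦5, 3↦6, 4↦2, 5↦0, 6↦0]  zeros at y ∈ {5, 6}
  x = 6: [0↦3, 1↦1, 2↦1, 3↦3, 4↦0, 5↦6, 6↦0]  zeros at y ∈ {4, 6}
Collecting zeros: affine points = {(3, 2), (3, 4), (4, 2), (4, 3), (5, 5), (5, 6), (6, 4), (6, 6)}.
Total count |C(F_7)_aff| = 8.


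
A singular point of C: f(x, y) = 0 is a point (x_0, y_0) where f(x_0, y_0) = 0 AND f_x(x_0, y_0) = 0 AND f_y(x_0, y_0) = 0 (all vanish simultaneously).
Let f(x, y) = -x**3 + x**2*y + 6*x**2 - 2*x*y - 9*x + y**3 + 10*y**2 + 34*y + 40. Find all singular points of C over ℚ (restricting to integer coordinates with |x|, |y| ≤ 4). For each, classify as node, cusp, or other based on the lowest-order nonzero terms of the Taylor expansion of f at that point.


Singular points: {(1, -3)}; classification: cusp.

Compute partial derivatives:
  f_x = -3*x**2 + 2*x*y + 12*x - 2*y - 9.
  f_y = x**2 - 2*x + 3*y**2 + 20*y + 34.
Scan x_0 ∈ {−4, ..., 4}. For each x_0, f_y(x_0, y) is a polynomial in y; find its integer roots y ∈ {−4, ..., 4}, then test f_x and f at those candidates.
  x = -4: f_y(-4, y) = 3*y**2 + 20*y + 58; no integer root y with |y| ≤ 4.
  x = -3: f_y(-3, y) = 3*y**2 + 20*y + 49; no integer root y with |y| ≤ 4.
  x = -2: f_y(-2, y) = 3*y**2 + 20*y + 42; no integer root y with |y| ≤ 4.
  x = -1: f_y(-1, y) = 3*y**2 + 20*y + 37; no integer root y with |y| ≤ 4.
  x = 0: f_y(0, y) = 3*y**2 + 20*y + 34; no integer root y with |y| ≤ 4.
  x = 1: f_y(1, y) = 3*y**2 + 20*y + 33; vanishes at y ∈ {-3}. (1, -3): f_x = 0, f = 0 — SINGULAR.
  x = 2: f_y(2, y) = 3*y**2 + 20*y + 34; no integer root y with |y| ≤ 4.
  x = 3: f_y(3, y) = 3*y**2 + 20*y + 37; no integer root y with |y| ≤ 4.
  x = 4: f_y(4, y) = 3*y**2 + 20*y + 42; no integer root y with |y| ≤ 4.
Only singular point on the grid: (1, -3).
Classify: substitute x = 1 + u, y = -3 + v and expand: f = -u**3 + u**2*v + v**3 + v**2.
No constant or linear terms (consistent with a singular point). Quadratic part: v**2. Cubic part: -u**3 + u**2*v + v**3.
The quadratic part v**2 is a perfect square, so there is a single (double) tangent line v = 0, i.e. y = -3. Restricting the cubic part to that line (v = 0) leaves -u**3 ≠ 0, so f is not divisible by v and the branch is v² ≈ u**3 to lowest order — this is a cusp.
Classification: cusp.


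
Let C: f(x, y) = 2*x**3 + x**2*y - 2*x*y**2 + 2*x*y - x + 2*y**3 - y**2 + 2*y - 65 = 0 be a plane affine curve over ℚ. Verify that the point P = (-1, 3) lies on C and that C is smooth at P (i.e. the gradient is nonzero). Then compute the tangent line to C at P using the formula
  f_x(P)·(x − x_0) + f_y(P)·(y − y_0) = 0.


Tangent line at P: -13*x + 61*y - 196 = 0.

Step 1: f(-1, 3) = 0, so P lies on C.
Step 2: partial derivatives
  f_x(x, y) = 6*x**2 + 2*x*y - 2*y**2 + 2*y - 1, f_y(x, y) = x**2 - 4*x*y + 2*x + 6*y**2 - 2*y + 2.
  f_x(P) = -13, f_y(P) = 61 (gradient nonzero, so P is smooth).
Step 3: tangent line at P: -13·(x − -1) + 61·(y − 3) = 0.
Expanding: -13*x + 61*y - 196 = 0.


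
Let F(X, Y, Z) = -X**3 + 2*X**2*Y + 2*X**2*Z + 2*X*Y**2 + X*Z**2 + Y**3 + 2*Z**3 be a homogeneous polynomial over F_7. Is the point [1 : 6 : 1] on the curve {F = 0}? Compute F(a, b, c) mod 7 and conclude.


F(1,6,1) ≡ 3 (mod 7); P is NOT on the curve.

Evaluate F(1, 6, 1) term-by-term (mod 7).
  -X**3 ↦ -1·1·1·1 = -1
  2*X**2*Y ↦ 2·1·6·1 = 12
  2*X**2*Z ↦ 2·1·1·1 = 2
  2*X*Y**2 ↦ 2·1·36·1 = 72
  X*Z**2 ↦ 1·1·1·1 = 1
  Y**3 ↦ 1·1·216·1 = 216
  2*Z**3 ↦ 2·1·1·1 = 2
Sum: F(1, 6, 1) = (-1) + (12) + (2) + (72) + (1) + (216) + (2) = 304.
Reducing mod 7: 304 ≡ 3 (mod 7).
Since F(a, b, c) ≡ 3 ≠ 0 (mod 7), P does NOT lie on the curve.


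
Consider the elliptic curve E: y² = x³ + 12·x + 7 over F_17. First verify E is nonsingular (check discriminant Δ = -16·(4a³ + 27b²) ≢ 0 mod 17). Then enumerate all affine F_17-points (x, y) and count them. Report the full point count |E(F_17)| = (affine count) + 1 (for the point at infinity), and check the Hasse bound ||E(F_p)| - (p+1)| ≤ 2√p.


Affine points = {(3, 6), (3, 11), (4, 0), (7, 3), (7, 14), (11, 5), (11, 12), (12, 3), (12, 14), (15, 3), (15, 14)}; affine count = 11; |E(F_17)| = 12.

Discriminant check: Δ ∝ 4a³ + 27b² = 4·12³ + 27·7² = 4·1728 + 27·49 ≡ 7 (mod 17). Nonzero ⇒ E is nonsingular.
For each x ∈ F_17, compute rhs = x³ + 12·x + 7 mod 17, then count y ∈ F_17 with y² ≡ rhs.
  x = 0: rhs = 7, matching y values: none (0 points).
  x = 1: rhs = 3, matching y values: none (0 points).
  x = 2: rhs = 5, matching y values: none (0 points).
  x = 3: rhs = 2, matching y values: 6, 11 (2 points).
  x = 4: rhs = 0, matching y values: 0 (1 points).
  x = 5: rhs = 5, matching y values: none (0 points).
  x = 6: rhs = 6, matching y values: none (0 points).
  x = 7: rhs = 9, matching y values: 3, 14 (2 points).
  x = 8: rhs = 3, matching y values: none (0 points).
  x = 9: rhs = 11, matching y values: none (0 points).
  x = 10: rhs = 5, matching y values: none (0 points).
  x = 11: rhs = 8, matching y values: 5, 12 (2 points).
  x = 12: rhs = 9, matching y values: 3, 14 (2 points).
  x = 13: rhs = 14, matching y values: none (0 points).
  x = 14: rhs = 12, matching y values: none (0 points).
  x = 15: rhs = 9, matching y values: 3, 14 (2 points).
  x = 16: rhs = 11, matching y values: none (0 points).
Total affine count: 11.
Full point count |E(F_17)| = 11 + 1 = 12.
Hasse bound: |12 − (17+1)| = |-6| = 6 ≤ 2√17 ≈ 8.2462 ✓.


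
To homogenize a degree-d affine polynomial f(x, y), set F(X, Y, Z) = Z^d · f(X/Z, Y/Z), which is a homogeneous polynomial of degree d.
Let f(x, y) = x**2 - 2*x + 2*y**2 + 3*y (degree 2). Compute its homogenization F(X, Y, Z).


F(X, Y, Z) = X**2 - 2*X*Z + 2*Y**2 + 3*Y*Z

deg(f) = 2.
Substitute x = X/Z, y = Y/Z into f, then multiply by Z^2.
  monomial 1·x^2·y^0 ↦ 1·X^2·Y^0·Z^0.
  monomial -2·x^1·y^0 ↦ -2·X^1·Y^0·Z^1.
  monomial 2·x^0·y^2 ↦ 2·X^0·Y^2·Z^0.
  monomial 3·x^0·y^1 ↦ 3·X^0·Y^1·Z^1.
Collecting: F(X, Y, Z) = X**2 - 2*X*Z + 2*Y**2 + 3*Y*Z.


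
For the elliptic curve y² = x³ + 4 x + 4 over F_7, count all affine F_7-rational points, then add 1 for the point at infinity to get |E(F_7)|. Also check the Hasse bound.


Affine points = {(0, 2), (0, 5), (1, 3), (1, 4), (3, 1), (3, 6), (4, 0), (5, 3), (5, 4)}; affine count = 9; |E(F_7)| = 10.

Discriminant check: Δ ∝ 4a³ + 27b² = 4·4³ + 27·4² = 4·64 + 27·16 ≡ 2 (mod 7). Nonzero ⇒ E is nonsingular.
For each x ∈ F_7, compute rhs = x³ + 4·x + 4 mod 7, then count y ∈ F_7 with y² ≡ rhs.
  x = 0: rhs = 4, matching y values: 2, 5 (2 points).
  x = 1: rhs = 2, matching y values: 3, 4 (2 points).
  x = 2: rhs = 6, matching y values: none (0 points).
  x = 3: rhs = 1, matching y values: 1, 6 (2 points).
  x = 4: rhs = 0, matching y values: 0 (1 points).
  x = 5: rhs = 2, matching y values: 3, 4 (2 points).
  x = 6: rhs = 6, matching y values: none (0 points).
Total affine count: 9.
Full point count |E(F_7)| = 9 + 1 = 10.
Hasse bound: |10 − (7+1)| = |2| = 2 ≤ 2√7 ≈ 5.2915 ✓.


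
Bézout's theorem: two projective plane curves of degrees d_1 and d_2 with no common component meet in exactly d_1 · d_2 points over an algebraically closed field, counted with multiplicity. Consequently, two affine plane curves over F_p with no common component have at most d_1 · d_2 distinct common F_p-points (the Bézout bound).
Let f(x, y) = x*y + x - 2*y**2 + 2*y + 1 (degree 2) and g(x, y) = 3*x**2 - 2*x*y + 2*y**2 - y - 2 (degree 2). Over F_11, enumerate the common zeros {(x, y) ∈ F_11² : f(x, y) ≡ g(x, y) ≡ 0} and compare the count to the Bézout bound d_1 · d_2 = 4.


Common zeros: ∅; count = 0; Bézout bound = 4.

deg(f) = 2, deg(g) = 2, so Bézout bound = 4.
Scan x ∈ F_11. For each x, list the y ∈ F_11 with f(x, y) ≡ 0 and those with g(x, y) ≡ 0 (mod 11); the common zeros in that column are the intersection.
  x = 0: f ≡ 0 at y ∈ {3, 9}; g ≡ 0 at y ∈ ∅; common: ∅.
  x = 1: f ≡ 0 at y ∈ {2, 5}; g ≡ 0 at y ∈ {1, 6}; common: ∅.
  x = 2: f ≡ 0 at y ∈ ∅; g ≡ 0 at y ∈ {4}; common: ∅.
  x = 3: f ≡ 0 at y ∈ ∅; g ≡ 0 at y ∈ {3, 6}; common: ∅.
  x = 4: f ≡ 0 at y ∈ ∅; g ≡ 0 at y ∈ ∅; common: ∅.
  x = 5: f ≡ 0 at y ∈ {1, 8}; g ≡ 0 at y ∈ ∅; common: ∅.
  x = 6: f ≡ 0 at y ∈ ∅; g ≡ 0 at y ∈ {2, 10}; common: ∅.
  x = 7: f ≡ 0 at y ∈ ∅; g ≡ 0 at y ∈ {1}; common: ∅.
  x = 8: f ≡ 0 at y ∈ ∅; g ≡ 0 at y ∈ {4, 10}; common: ∅.
  x = 9: f ≡ 0 at y ∈ {4, 7}; g ≡ 0 at y ∈ ∅; common: ∅.
  x = 10: f ≡ 0 at y ∈ {0, 6}; g ≡ 0 at y ∈ {2, 3}; common: ∅.
Collecting: common zeros = ∅, so the count is 0.
Comparison with the Bézout bound: 0 ≤ 4 = deg(f)·deg(g), as expected for curves with no common component (the affine F_11-count falls short of the bound because intersections may lie at infinity, over extension fields, or carry multiplicity).


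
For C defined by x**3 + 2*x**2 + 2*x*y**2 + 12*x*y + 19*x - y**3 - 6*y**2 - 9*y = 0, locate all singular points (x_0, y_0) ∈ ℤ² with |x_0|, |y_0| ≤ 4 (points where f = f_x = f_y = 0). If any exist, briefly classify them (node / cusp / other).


Singular points: {(-1, -3)}; classification: node.

Compute partial derivatives:
  f_x = 3*x**2 + 4*x + 2*y**2 + 12*y + 19.
  f_y = 4*x*y + 12*x - 3*y**2 - 12*y - 9.
Scan x_0 ∈ {−4, ..., 4}. For each x_0, f_y(x_0, y) is a polynomial in y; find its integer roots y ∈ {−4, ..., 4}, then test f_x and f at those candidates.
  x = -4: f_y(-4, y) = -3*y**2 - 28*y - 57; vanishes at y ∈ {-3}. (-4, -3): f_x = 33 ≠ 0.
  x = -3: f_y(-3, y) = -3*y**2 - 24*y - 45; vanishes at y ∈ {-3}. (-3, -3): f_x = 16 ≠ 0.
  x = -2: f_y(-2, y) = -3*y**2 - 20*y - 33; vanishes at y ∈ {-3}. (-2, -3): f_x = 5 ≠ 0.
  x = -1: f_y(-1, y) = -3*y**2 - 16*y - 21; vanishes at y ∈ {-3}. (-1, -3): f_x = 0, f = 0 — SINGULAR.
  x = 0: f_y(0, y) = -3*y**2 - 12*y - 9; vanishes at y ∈ {-3, -1}. (0, -3): f_x = 1 ≠ 0; (0, -1): f_x = 9 ≠ 0.
  x = 1: f_y(1, y) = -3*y**2 - 8*y + 3; vanishes at y ∈ {-3}. (1, -3): f_x = 8 ≠ 0.
  x = 2: f_y(2, y) = -3*y**2 - 4*y + 15; vanishes at y ∈ {-3}. (2, -3): f_x = 21 ≠ 0.
  x = 3: f_y(3, y) = 27 - 3*y**2; vanishes at y ∈ {-3, 3}. (3, -3): f_x = 40 ≠ 0; (3, 3): f_x = 112 ≠ 0.
  x = 4: f_y(4, y) = -3*y**2 + 4*y + 39; vanishes at y ∈ {-3}. (4, -3): f_x = 65 ≠ 0.
Only singular point on the grid: (-1, -3).
Classify: substitute x = -1 + u, y = -3 + v and expand: f = u**3 - u**2 + 2*u*v**2 - v**3 + v**2.
No constant or linear terms (consistent with a singular point). Quadratic part: -u**2 + v**2. Cubic part: u**3 + 2*u*v**2 - v**3.
The quadratic part v**2 - u**2 = (v − u)(v + u) splits into two distinct linear factors, so there are two distinct tangent lines y − -3 = ±(x − -1) — this is a node (ordinary double point).
Classification: node.


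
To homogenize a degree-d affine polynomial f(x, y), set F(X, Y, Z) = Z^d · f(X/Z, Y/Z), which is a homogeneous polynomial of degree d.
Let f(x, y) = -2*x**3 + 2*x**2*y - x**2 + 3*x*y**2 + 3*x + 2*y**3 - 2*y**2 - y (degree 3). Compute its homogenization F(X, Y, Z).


F(X, Y, Z) = -2*X**3 + 2*X**2*Y - X**2*Z + 3*X*Y**2 + 3*X*Z**2 + 2*Y**3 - 2*Y**2*Z - Y*Z**2

deg(f) = 3.
Substitute x = X/Z, y = Y/Z into f, then multiply by Z^3.
  monomial -2·x^3·y^0 ↦ -2·X^3·Y^0·Z^0.
  monomial 2·x^2·y^1 ↦ 2·X^2·Y^1·Z^0.
  monomial -1·x^2·y^0 ↦ -1·X^2·Y^0·Z^1.
  monomial 3·x^1·y^2 ↦ 3·X^1·Y^2·Z^0.
  monomial 3·x^1·y^0 ↦ 3·X^1·Y^0·Z^2.
  monomial 2·x^0·y^3 ↦ 2·X^0·Y^3·Z^0.
  monomial -2·x^0·y^2 ↦ -2·X^0·Y^2·Z^1.
  monomial -1·x^0·y^1 ↦ -1·X^0·Y^1·Z^2.
Collecting: F(X, Y, Z) = -2*X**3 + 2*X**2*Y - X**2*Z + 3*X*Y**2 + 3*X*Z**2 + 2*Y**3 - 2*Y**2*Z - Y*Z**2.


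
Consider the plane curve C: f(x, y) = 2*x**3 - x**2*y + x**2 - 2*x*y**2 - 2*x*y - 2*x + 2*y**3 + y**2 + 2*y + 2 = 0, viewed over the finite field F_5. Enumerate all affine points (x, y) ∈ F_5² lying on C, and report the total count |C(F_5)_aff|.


Affine F_5-points: {(1, 3), (2, 2), (3, 4)}; count = 3.

For each of the 25 pairs (x, y) ∈ F_5², evaluate f(x, y) mod 5. Record the zeros.
  x = 0: [0↦2, 1↦2, 2↦1, 3↦1, 4↦4]  zeros at y ∈ ∅
  x = 1: [0↦3, 1↦3, 2↦3, 3↦0, 4↦1]  zeros at y ∈ {3}
  x = 2: [0↦3, 1↦1, 2↦0, 3↦2, 4↦4]  zeros at y ∈ {2}
  x = 3: [0↦4, 1↦3, 2↦4, 3↦4, 4↦0]  zeros at y ∈ {4}
  x = 4: [0↦3, 1↦1, 2↦2, 3↦3, 4↦1]  zeros at y ∈ ∅
Collecting zeros: affine points = {(1, 3), (2, 2), (3, 4)}.
Total count |C(F_5)_aff| = 3.


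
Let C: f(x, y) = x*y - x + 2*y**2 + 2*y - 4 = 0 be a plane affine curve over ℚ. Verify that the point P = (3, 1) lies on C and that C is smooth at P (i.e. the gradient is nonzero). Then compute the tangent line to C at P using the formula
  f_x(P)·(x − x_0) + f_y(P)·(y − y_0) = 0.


Tangent line at P: 9*y - 9 = 0.

Step 1: f(3, 1) = 0, so P lies on C.
Step 2: partial derivatives
  f_x(x, y) = y - 1, f_y(x, y) = x + 4*y + 2.
  f_x(P) = 0, f_y(P) = 9 (gradient nonzero, so P is smooth).
Step 3: tangent line at P: 0·(x − 3) + 9·(y − 1) = 0.
Expanding: 9*y - 9 = 0.


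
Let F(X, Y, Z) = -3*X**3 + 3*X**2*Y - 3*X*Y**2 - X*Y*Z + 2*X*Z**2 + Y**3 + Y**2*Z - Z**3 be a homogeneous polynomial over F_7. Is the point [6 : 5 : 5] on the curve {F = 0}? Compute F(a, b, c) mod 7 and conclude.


F(6,5,5) ≡ 4 (mod 7); P is NOT on the curve.

Evaluate F(6, 5, 5) term-by-term (mod 7).
  -3*X**3 ↦ -3·216·1·1 = -648
  3*X**2*Y ↦ 3·36·5·1 = 540
  -3*X*Y**2 ↦ -3·6·25·1 = -450
  -X*Y*Z ↦ -1·6·5·5 = -150
  2*X*Z**2 ↦ 2·6·1·25 = 300
  Y**3 ↦ 1·1·125·1 = 125
  Y**2*Z ↦ 1·1·25·5 = 125
  -Z**3 ↦ -1·1·1·125 = -125
Sum: F(6, 5, 5) = (-648) + (540) + (-450) + (-150) + (300) + (125) + (125) + (-125) = -283.
Reducing mod 7: -283 ≡ 4 (mod 7).
Since F(a, b, c) ≡ 4 ≠ 0 (mod 7), P does NOT lie on the curve.


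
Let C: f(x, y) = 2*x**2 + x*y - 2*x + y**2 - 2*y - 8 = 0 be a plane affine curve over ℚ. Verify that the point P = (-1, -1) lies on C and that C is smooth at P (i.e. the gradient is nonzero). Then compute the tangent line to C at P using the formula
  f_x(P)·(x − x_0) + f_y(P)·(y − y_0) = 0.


Tangent line at P: -7*x - 5*y - 12 = 0.

Step 1: f(-1, -1) = 0, so P lies on C.
Step 2: partial derivatives
  f_x(x, y) = 4*x + y - 2, f_y(x, y) = x + 2*y - 2.
  f_x(P) = -7, f_y(P) = -5 (gradient nonzero, so P is smooth).
Step 3: tangent line at P: -7·(x − -1) + -5·(y − -1) = 0.
Expanding: -7*x - 5*y - 12 = 0.


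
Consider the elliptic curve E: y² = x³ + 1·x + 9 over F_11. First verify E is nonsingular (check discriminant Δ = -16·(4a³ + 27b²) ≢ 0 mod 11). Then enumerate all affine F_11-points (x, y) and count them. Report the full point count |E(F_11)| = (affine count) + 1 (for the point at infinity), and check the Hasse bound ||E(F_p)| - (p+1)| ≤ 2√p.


Affine points = {(0, 3), (0, 8), (1, 0), (4, 0), (6, 0), (8, 1), (8, 10)}; affine count = 7; |E(F_11)| = 8.

Discriminant check: Δ ∝ 4a³ + 27b² = 4·1³ + 27·9² = 4·1 + 27·81 ≡ 2 (mod 11). Nonzero ⇒ E is nonsingular.
For each x ∈ F_11, compute rhs = x³ + 1·x + 9 mod 11, then count y ∈ F_11 with y² ≡ rhs.
  x = 0: rhs = 9, matching y values: 3, 8 (2 points).
  x = 1: rhs = 0, matching y values: 0 (1 points).
  x = 2: rhs = 8, matching y values: none (0 points).
  x = 3: rhs = 6, matching y values: none (0 points).
  x = 4: rhs = 0, matching y values: 0 (1 points).
  x = 5: rhs = 7, matching y values: none (0 points).
  x = 6: rhs = 0, matching y values: 0 (1 points).
  x = 7: rhs = 7, matching y values: none (0 points).
  x = 8: rhs = 1, matching y values: 1, 10 (2 points).
  x = 9: rhs = 10, matching y values: none (0 points).
  x = 10: rhs = 7, matching y values: none (0 points).
Total affine count: 7.
Full point count |E(F_11)| = 7 + 1 = 8.
Hasse bound: |8 − (11+1)| = |-4| = 4 ≤ 2√11 ≈ 6.6332 ✓.
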